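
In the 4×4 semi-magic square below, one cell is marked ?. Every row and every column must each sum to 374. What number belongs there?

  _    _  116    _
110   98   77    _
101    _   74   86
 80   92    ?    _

From row 2, 374 − (110 + 98 + 77) gives (2,4) = 89.
Row 3 must total 374; the given cells sum to 261, so (3,2) = 113.
Column 1: 110 + 101 + 80 + ? = 374, so (1,1) = 83.
Column 2: 98 + 113 + 92 + ? = 374, so (1,2) = 71.
The remaining cell in column 3 is (4,3) = 374 − 267 = 107.

107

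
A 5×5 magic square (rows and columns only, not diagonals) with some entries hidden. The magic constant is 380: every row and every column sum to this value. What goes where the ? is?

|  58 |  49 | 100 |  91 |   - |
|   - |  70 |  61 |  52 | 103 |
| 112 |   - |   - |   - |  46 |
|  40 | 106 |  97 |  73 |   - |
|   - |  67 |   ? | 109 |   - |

43

From row 1, 380 − (58 + 49 + 100 + 91) gives (1,5) = 82.
From row 2, 380 − (70 + 61 + 52 + 103) gives (2,1) = 94.
Using row 4: 40 + 106 + 97 + 73 + ? → (4,5) = 380 − 316 = 64.
Column 1 needs 380; the known cells sum to 304, so (5,1) = 76.
Column 2 needs 380; the known cells sum to 292, so (3,2) = 88.
Column 4 needs 380; the known cells sum to 325, so (3,4) = 55.
Column 5 must total 380; the given cells sum to 295, so (5,5) = 85.
Row 3: 112 + 88 + 55 + 46 + ? = 380, so (3,3) = 79.
Row 5: 76 + 67 + 109 + 85 + ? = 380, so (5,3) = 43.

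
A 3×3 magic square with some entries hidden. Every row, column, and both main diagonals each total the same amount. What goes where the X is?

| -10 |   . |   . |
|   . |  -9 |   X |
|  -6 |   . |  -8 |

Main diagonal is complete and sums to -27; that is the magic constant.
Row 3: -6 + (-8) + ? = -27, so (3,2) = -13.
Using column 1: -10 + (-6) + ? → (2,1) = -27 − (-16) = -11.
Column 2 must total -27; the given cells sum to -22, so (1,2) = -5.
The remaining cell in anti-diagonal is (1,3) = -27 − (-15) = -12.
From row 2, -27 − (-11 + (-9)) gives (2,3) = -7.

-7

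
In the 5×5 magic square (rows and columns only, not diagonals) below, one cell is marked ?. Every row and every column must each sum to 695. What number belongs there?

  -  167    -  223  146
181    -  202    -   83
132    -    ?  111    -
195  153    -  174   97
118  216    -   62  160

Row 4 must total 695; the given cells sum to 619, so (4,3) = 76.
Using row 5: 118 + 216 + 62 + 160 + ? → (5,3) = 695 − 556 = 139.
Column 1: 181 + 132 + 195 + 118 + ? = 695, so (1,1) = 69.
Column 4 needs 695; the known cells sum to 570, so (2,4) = 125.
Using column 5: 146 + 83 + 97 + 160 + ? → (3,5) = 695 − 486 = 209.
Row 1 needs 695; the known cells sum to 605, so (1,3) = 90.
From row 2, 695 − (181 + 202 + 125 + 83) gives (2,2) = 104.
Using column 2: 167 + 104 + 153 + 216 + ? → (3,2) = 695 − 640 = 55.
Column 3 needs 695; the known cells sum to 507, so (3,3) = 188.

188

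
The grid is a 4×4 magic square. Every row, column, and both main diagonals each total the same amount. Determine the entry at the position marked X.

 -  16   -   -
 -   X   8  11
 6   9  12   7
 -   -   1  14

5

Row 3 is complete and sums to 34; that is the magic constant.
Column 3 must total 34; the given cells sum to 21, so (1,3) = 13.
Using column 4: 11 + 7 + 14 + ? → (1,4) = 34 − 32 = 2.
The remaining cell in anti-diagonal is (4,1) = 34 − 19 = 15.
The remaining cell in row 1 is (1,1) = 34 − 31 = 3.
Row 4 needs 34; the known cells sum to 30, so (4,2) = 4.
Column 1 must total 34; the given cells sum to 24, so (2,1) = 10.
Using column 2: 16 + 9 + 4 + ? → (2,2) = 34 − 29 = 5.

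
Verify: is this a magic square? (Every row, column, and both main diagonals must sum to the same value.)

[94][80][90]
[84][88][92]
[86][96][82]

Yes

Row 1: 94 + 80 + 90 = 264.
Row 2: 84 + 88 + 92 = 264.
Row 3: 86 + 96 + 82 = 264.
Column 1: 94 + 84 + 86 = 264.
Column 2: 80 + 88 + 96 = 264.
Column 3: 90 + 92 + 82 = 264.
Main diagonal: 94 + 88 + 82 = 264.
Anti-diagonal: 90 + 88 + 86 = 264.
All lines sum to 264.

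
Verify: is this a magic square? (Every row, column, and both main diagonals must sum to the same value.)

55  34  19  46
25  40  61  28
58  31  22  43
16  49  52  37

Yes

Row 1: 55 + 34 + 19 + 46 = 154.
Row 2: 25 + 40 + 61 + 28 = 154.
Row 3: 58 + 31 + 22 + 43 = 154.
Row 4: 16 + 49 + 52 + 37 = 154.
Column 1: 55 + 25 + 58 + 16 = 154.
Column 2: 34 + 40 + 31 + 49 = 154.
Column 3: 19 + 61 + 22 + 52 = 154.
Column 4: 46 + 28 + 43 + 37 = 154.
Main diagonal: 55 + 40 + 22 + 37 = 154.
Anti-diagonal: 46 + 61 + 31 + 16 = 154.
All lines sum to 154.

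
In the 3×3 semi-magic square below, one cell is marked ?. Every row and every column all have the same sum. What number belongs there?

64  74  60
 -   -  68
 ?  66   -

Row 1 is complete and sums to 198; that is the magic constant.
From column 2, 198 − (74 + 66) gives (2,2) = 58.
Column 3 needs 198; the known cells sum to 128, so (3,3) = 70.
From row 2, 198 − (58 + 68) gives (2,1) = 72.
The remaining cell in row 3 is (3,1) = 198 − 136 = 62.

62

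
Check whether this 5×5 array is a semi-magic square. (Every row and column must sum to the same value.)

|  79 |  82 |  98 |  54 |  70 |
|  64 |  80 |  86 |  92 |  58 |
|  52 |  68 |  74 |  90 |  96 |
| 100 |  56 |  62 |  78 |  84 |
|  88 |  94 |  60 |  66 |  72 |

No — column 1 sums to 383 but row 5 sums to 380.

Row 1: 79 + 82 + 98 + 54 + 70 = 383.
Row 2: 64 + 80 + 86 + 92 + 58 = 380.
Row 3: 52 + 68 + 74 + 90 + 96 = 380.
Row 4: 100 + 56 + 62 + 78 + 84 = 380.
Row 5: 88 + 94 + 60 + 66 + 72 = 380.
Column 1: 79 + 64 + 52 + 100 + 88 = 383.
Column 2: 82 + 80 + 68 + 56 + 94 = 380.
Column 3: 98 + 86 + 74 + 62 + 60 = 380.
Column 4: 54 + 92 + 90 + 78 + 66 = 380.
Column 5: 70 + 58 + 96 + 84 + 72 = 380.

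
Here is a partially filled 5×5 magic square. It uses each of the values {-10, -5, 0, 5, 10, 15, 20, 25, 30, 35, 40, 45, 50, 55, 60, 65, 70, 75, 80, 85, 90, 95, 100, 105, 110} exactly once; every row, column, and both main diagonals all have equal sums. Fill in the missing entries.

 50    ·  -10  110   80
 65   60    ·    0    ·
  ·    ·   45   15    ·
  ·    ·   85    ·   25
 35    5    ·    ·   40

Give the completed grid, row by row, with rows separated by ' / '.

50 20 -10 110 80 / 65 60 30 0 95 / 105 75 45 15 10 / -5 90 85 55 25 / 35 5 100 70 40

The 25 entries sum to 1250, so each line sums to 1250/5 = 250.
Row 1 must total 250; the given cells sum to 230, so (1,2) = 20.
Main diagonal: 50 + 60 + 45 + 40 + ? = 250, so (4,4) = 55.
Using anti-diagonal: 80 + 0 + 45 + 35 + ? → (4,2) = 250 − 160 = 90.
Row 4 must total 250; the given cells sum to 255, so (4,1) = -5.
Column 1 must total 250; the given cells sum to 145, so (3,1) = 105.
Column 2: 20 + 60 + 90 + 5 + ? = 250, so (3,2) = 75.
From column 4, 250 − (110 + 0 + 15 + 55) gives (5,4) = 70.
Using row 3: 105 + 75 + 45 + 15 + ? → (3,5) = 250 − 240 = 10.
Row 5 needs 250; the known cells sum to 150, so (5,3) = 100.
From column 3, 250 − (-10 + 45 + 85 + 100) gives (2,3) = 30.
The remaining cell in column 5 is (2,5) = 250 − 155 = 95.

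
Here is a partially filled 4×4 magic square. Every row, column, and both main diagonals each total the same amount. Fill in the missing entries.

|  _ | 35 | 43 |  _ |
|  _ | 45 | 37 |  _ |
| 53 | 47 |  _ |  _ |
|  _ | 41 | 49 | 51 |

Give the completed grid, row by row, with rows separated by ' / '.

33 35 43 57 / 55 45 37 31 / 53 47 39 29 / 27 41 49 51

Column 2 is already complete: 35 + 45 + 47 + 41 = 168, so that is the magic constant.
Row 4 must total 168; the given cells sum to 141, so (4,1) = 27.
Using column 3: 43 + 37 + 49 + ? → (3,3) = 168 − 129 = 39.
Main diagonal must total 168; the given cells sum to 135, so (1,1) = 33.
The remaining cell in anti-diagonal is (1,4) = 168 − 111 = 57.
Row 3: 53 + 47 + 39 + ? = 168, so (3,4) = 29.
Column 1 needs 168; the known cells sum to 113, so (2,1) = 55.
Column 4 must total 168; the given cells sum to 137, so (2,4) = 31.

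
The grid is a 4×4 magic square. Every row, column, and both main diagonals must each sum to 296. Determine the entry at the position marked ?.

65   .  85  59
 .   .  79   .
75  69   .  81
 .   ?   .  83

63

The remaining cell in row 1 is (1,2) = 296 − 209 = 87.
The remaining cell in row 3 is (3,3) = 296 − 225 = 71.
Column 3 needs 296; the known cells sum to 235, so (4,3) = 61.
Column 4 needs 296; the known cells sum to 223, so (2,4) = 73.
From main diagonal, 296 − (65 + 71 + 83) gives (2,2) = 77.
The remaining cell in anti-diagonal is (4,1) = 296 − 207 = 89.
Using row 2: 77 + 79 + 73 + ? → (2,1) = 296 − 229 = 67.
Using row 4: 89 + 61 + 83 + ? → (4,2) = 296 − 233 = 63.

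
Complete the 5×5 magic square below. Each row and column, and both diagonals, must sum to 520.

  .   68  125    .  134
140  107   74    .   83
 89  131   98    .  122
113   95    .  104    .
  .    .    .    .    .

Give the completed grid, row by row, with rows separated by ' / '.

101 68 125 92 134 / 140 107 74 116 83 / 89 131 98 80 122 / 113 95 137 104 71 / 77 119 86 128 110

From row 2, 520 − (140 + 107 + 74 + 83) gives (2,4) = 116.
Row 3 must total 520; the given cells sum to 440, so (3,4) = 80.
The remaining cell in column 2 is (5,2) = 520 − 401 = 119.
Anti-diagonal must total 520; the given cells sum to 443, so (5,1) = 77.
From column 1, 520 − (140 + 89 + 113 + 77) gives (1,1) = 101.
The remaining cell in main diagonal is (5,5) = 520 − 410 = 110.
Row 1 must total 520; the given cells sum to 428, so (1,4) = 92.
Column 4 needs 520; the known cells sum to 392, so (5,4) = 128.
Column 5 needs 520; the known cells sum to 449, so (4,5) = 71.
From row 4, 520 − (113 + 95 + 104 + 71) gives (4,3) = 137.
From row 5, 520 − (77 + 119 + 128 + 110) gives (5,3) = 86.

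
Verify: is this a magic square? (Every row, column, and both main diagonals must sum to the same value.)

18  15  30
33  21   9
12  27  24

Yes

Row 1: 18 + 15 + 30 = 63.
Row 2: 33 + 21 + 9 = 63.
Row 3: 12 + 27 + 24 = 63.
Column 1: 18 + 33 + 12 = 63.
Column 2: 15 + 21 + 27 = 63.
Column 3: 30 + 9 + 24 = 63.
Main diagonal: 18 + 21 + 24 = 63.
Anti-diagonal: 30 + 21 + 12 = 63.
All lines sum to 63.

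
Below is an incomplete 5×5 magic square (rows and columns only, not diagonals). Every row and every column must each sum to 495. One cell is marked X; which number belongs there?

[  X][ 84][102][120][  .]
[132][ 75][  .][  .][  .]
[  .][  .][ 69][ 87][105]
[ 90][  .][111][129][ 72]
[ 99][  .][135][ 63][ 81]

From row 4, 495 − (90 + 111 + 129 + 72) gives (4,2) = 93.
Row 5 needs 495; the known cells sum to 378, so (5,2) = 117.
Column 2 needs 495; the known cells sum to 369, so (3,2) = 126.
The remaining cell in column 3 is (2,3) = 495 − 417 = 78.
Column 4 must total 495; the given cells sum to 399, so (2,4) = 96.
Row 2 needs 495; the known cells sum to 381, so (2,5) = 114.
Row 3 must total 495; the given cells sum to 387, so (3,1) = 108.
Using column 1: 132 + 108 + 90 + 99 + ? → (1,1) = 495 − 429 = 66.

66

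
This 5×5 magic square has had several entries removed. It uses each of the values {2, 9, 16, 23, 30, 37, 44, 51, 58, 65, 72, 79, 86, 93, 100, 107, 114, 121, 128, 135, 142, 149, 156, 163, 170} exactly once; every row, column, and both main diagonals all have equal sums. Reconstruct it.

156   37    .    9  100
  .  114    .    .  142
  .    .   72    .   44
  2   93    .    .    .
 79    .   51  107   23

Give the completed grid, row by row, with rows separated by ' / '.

156 37 128 9 100 / 58 114 30 86 142 / 135 16 72 163 44 / 2 93 149 65 121 / 79 170 51 107 23

The 25 entries sum to 2150, so each line sums to 2150/5 = 430.
Row 1 needs 430; the known cells sum to 302, so (1,3) = 128.
Using row 5: 79 + 51 + 107 + 23 + ? → (5,2) = 430 − 260 = 170.
The remaining cell in column 2 is (3,2) = 430 − 414 = 16.
Column 5 needs 430; the known cells sum to 309, so (4,5) = 121.
Main diagonal needs 430; the known cells sum to 365, so (4,4) = 65.
Using anti-diagonal: 100 + 72 + 93 + 79 + ? → (2,4) = 430 − 344 = 86.
Row 4: 2 + 93 + 65 + 121 + ? = 430, so (4,3) = 149.
Column 3 must total 430; the given cells sum to 400, so (2,3) = 30.
Using column 4: 9 + 86 + 65 + 107 + ? → (3,4) = 430 − 267 = 163.
From row 2, 430 − (114 + 30 + 86 + 142) gives (2,1) = 58.
Row 3: 16 + 72 + 163 + 44 + ? = 430, so (3,1) = 135.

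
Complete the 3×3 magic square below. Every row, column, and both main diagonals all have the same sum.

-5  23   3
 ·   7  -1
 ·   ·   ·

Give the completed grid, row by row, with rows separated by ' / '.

Row 1 is already complete: -5 + 23 + 3 = 21, so that is the magic constant.
From row 2, 21 − (7 + (-1)) gives (2,1) = 15.
Column 1 must total 21; the given cells sum to 10, so (3,1) = 11.
The remaining cell in column 2 is (3,2) = 21 − 30 = -9.
The remaining cell in column 3 is (3,3) = 21 − 2 = 19.

-5 23 3 / 15 7 -1 / 11 -9 19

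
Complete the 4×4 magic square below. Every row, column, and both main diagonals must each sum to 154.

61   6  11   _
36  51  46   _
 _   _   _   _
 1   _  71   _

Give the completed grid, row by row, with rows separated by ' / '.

61 6 11 76 / 36 51 46 21 / 56 31 26 41 / 1 66 71 16

Row 1 must total 154; the given cells sum to 78, so (1,4) = 76.
Row 2 needs 154; the known cells sum to 133, so (2,4) = 21.
Using column 1: 61 + 36 + 1 + ? → (3,1) = 154 − 98 = 56.
Using column 3: 11 + 46 + 71 + ? → (3,3) = 154 − 128 = 26.
Using main diagonal: 61 + 51 + 26 + ? → (4,4) = 154 − 138 = 16.
Using anti-diagonal: 76 + 46 + 1 + ? → (3,2) = 154 − 123 = 31.
From row 3, 154 − (56 + 31 + 26) gives (3,4) = 41.
From row 4, 154 − (1 + 71 + 16) gives (4,2) = 66.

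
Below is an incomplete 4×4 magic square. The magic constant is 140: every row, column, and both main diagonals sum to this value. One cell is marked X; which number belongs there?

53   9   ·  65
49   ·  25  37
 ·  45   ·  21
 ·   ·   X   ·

Row 1 must total 140; the given cells sum to 127, so (1,3) = 13.
Row 2: 49 + 25 + 37 + ? = 140, so (2,2) = 29.
Column 2 needs 140; the known cells sum to 83, so (4,2) = 57.
Column 4 must total 140; the given cells sum to 123, so (4,4) = 17.
Main diagonal: 53 + 29 + 17 + ? = 140, so (3,3) = 41.
Anti-diagonal needs 140; the known cells sum to 135, so (4,1) = 5.
Row 3 must total 140; the given cells sum to 107, so (3,1) = 33.
Row 4 needs 140; the known cells sum to 79, so (4,3) = 61.

61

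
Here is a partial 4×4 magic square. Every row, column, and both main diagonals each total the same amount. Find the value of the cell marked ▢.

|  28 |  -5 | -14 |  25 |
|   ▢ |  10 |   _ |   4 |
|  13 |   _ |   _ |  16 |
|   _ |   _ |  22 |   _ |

Row 1 is complete and sums to 34; that is the magic constant.
Using column 4: 25 + 4 + 16 + ? → (4,4) = 34 − 45 = -11.
Main diagonal: 28 + 10 + (-11) + ? = 34, so (3,3) = 7.
From row 3, 34 − (13 + 7 + 16) gives (3,2) = -2.
From column 2, 34 − (-5 + 10 + (-2)) gives (4,2) = 31.
Column 3 needs 34; the known cells sum to 15, so (2,3) = 19.
Anti-diagonal: 25 + 19 + (-2) + ? = 34, so (4,1) = -8.
From row 2, 34 − (10 + 19 + 4) gives (2,1) = 1.

1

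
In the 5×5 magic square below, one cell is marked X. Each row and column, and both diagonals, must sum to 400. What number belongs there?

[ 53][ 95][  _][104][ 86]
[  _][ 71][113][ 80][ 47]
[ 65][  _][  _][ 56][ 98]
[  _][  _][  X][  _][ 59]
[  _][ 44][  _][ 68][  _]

From row 1, 400 − (53 + 95 + 104 + 86) gives (1,3) = 62.
Row 2 needs 400; the known cells sum to 311, so (2,1) = 89.
Column 4 must total 400; the given cells sum to 308, so (4,4) = 92.
Column 5: 86 + 47 + 98 + 59 + ? = 400, so (5,5) = 110.
Using main diagonal: 53 + 71 + 92 + 110 + ? → (3,3) = 400 − 326 = 74.
Using row 3: 65 + 74 + 56 + 98 + ? → (3,2) = 400 − 293 = 107.
The remaining cell in column 2 is (4,2) = 400 − 317 = 83.
Using anti-diagonal: 86 + 80 + 74 + 83 + ? → (5,1) = 400 − 323 = 77.
The remaining cell in row 5 is (5,3) = 400 − 299 = 101.
Column 1 needs 400; the known cells sum to 284, so (4,1) = 116.
Using column 3: 62 + 113 + 74 + 101 + ? → (4,3) = 400 − 350 = 50.

50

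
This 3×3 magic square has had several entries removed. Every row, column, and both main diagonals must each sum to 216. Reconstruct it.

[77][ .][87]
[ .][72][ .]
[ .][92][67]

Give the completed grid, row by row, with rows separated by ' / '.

77 52 87 / 82 72 62 / 57 92 67

From row 1, 216 − (77 + 87) gives (1,2) = 52.
Row 3 needs 216; the known cells sum to 159, so (3,1) = 57.
Column 1: 77 + 57 + ? = 216, so (2,1) = 82.
The remaining cell in column 3 is (2,3) = 216 − 154 = 62.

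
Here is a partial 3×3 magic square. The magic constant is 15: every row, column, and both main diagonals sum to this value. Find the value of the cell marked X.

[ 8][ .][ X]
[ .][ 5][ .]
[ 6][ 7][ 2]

4

Column 1 needs 15; the known cells sum to 14, so (2,1) = 1.
Column 2 needs 15; the known cells sum to 12, so (1,2) = 3.
Anti-diagonal must total 15; the given cells sum to 11, so (1,3) = 4.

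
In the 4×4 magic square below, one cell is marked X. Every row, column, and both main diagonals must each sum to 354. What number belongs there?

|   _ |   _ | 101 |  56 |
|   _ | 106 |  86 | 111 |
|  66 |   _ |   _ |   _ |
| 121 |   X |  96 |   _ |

76

Row 2 must total 354; the given cells sum to 303, so (2,1) = 51.
Column 1: 51 + 66 + 121 + ? = 354, so (1,1) = 116.
Column 3 must total 354; the given cells sum to 283, so (3,3) = 71.
Main diagonal must total 354; the given cells sum to 293, so (4,4) = 61.
Anti-diagonal must total 354; the given cells sum to 263, so (3,2) = 91.
Row 1: 116 + 101 + 56 + ? = 354, so (1,2) = 81.
The remaining cell in row 3 is (3,4) = 354 − 228 = 126.
Using row 4: 121 + 96 + 61 + ? → (4,2) = 354 − 278 = 76.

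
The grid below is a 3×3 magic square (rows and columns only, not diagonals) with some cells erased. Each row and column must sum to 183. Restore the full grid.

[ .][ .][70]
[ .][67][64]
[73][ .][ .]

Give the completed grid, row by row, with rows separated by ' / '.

Row 2: 67 + 64 + ? = 183, so (2,1) = 52.
Column 1: 52 + 73 + ? = 183, so (1,1) = 58.
The remaining cell in column 3 is (3,3) = 183 − 134 = 49.
The remaining cell in row 1 is (1,2) = 183 − 128 = 55.
Using row 3: 73 + 49 + ? → (3,2) = 183 − 122 = 61.

58 55 70 / 52 67 64 / 73 61 49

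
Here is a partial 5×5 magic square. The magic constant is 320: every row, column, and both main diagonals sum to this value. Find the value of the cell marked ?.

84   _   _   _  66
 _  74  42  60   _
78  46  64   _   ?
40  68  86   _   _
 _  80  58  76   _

50

Column 2: 74 + 46 + 68 + 80 + ? = 320, so (1,2) = 52.
Column 3: 42 + 64 + 86 + 58 + ? = 320, so (1,3) = 70.
Anti-diagonal must total 320; the given cells sum to 258, so (5,1) = 62.
From row 1, 320 − (84 + 52 + 70 + 66) gives (1,4) = 48.
Row 5 needs 320; the known cells sum to 276, so (5,5) = 44.
Column 1: 84 + 78 + 40 + 62 + ? = 320, so (2,1) = 56.
The remaining cell in main diagonal is (4,4) = 320 − 266 = 54.
The remaining cell in row 2 is (2,5) = 320 − 232 = 88.
The remaining cell in row 4 is (4,5) = 320 − 248 = 72.
From column 4, 320 − (48 + 60 + 54 + 76) gives (3,4) = 82.
Column 5 must total 320; the given cells sum to 270, so (3,5) = 50.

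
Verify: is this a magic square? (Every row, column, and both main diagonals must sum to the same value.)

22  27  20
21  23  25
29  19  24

No — anti-diagonal sums to 72 but row 2 sums to 69.

Row 1: 22 + 27 + 20 = 69.
Row 2: 21 + 23 + 25 = 69.
Row 3: 29 + 19 + 24 = 72.
Column 1: 22 + 21 + 29 = 72.
Column 2: 27 + 23 + 19 = 69.
Column 3: 20 + 25 + 24 = 69.
Main diagonal: 22 + 23 + 24 = 69.
Anti-diagonal: 20 + 23 + 29 = 72.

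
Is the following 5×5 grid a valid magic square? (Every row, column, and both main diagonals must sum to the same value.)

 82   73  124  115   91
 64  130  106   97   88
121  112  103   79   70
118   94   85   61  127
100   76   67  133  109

Yes

Row 1: 82 + 73 + 124 + 115 + 91 = 485.
Row 2: 64 + 130 + 106 + 97 + 88 = 485.
Row 3: 121 + 112 + 103 + 79 + 70 = 485.
Row 4: 118 + 94 + 85 + 61 + 127 = 485.
Row 5: 100 + 76 + 67 + 133 + 109 = 485.
Column 1: 82 + 64 + 121 + 118 + 100 = 485.
Column 2: 73 + 130 + 112 + 94 + 76 = 485.
Column 3: 124 + 106 + 103 + 85 + 67 = 485.
Column 4: 115 + 97 + 79 + 61 + 133 = 485.
Column 5: 91 + 88 + 70 + 127 + 109 = 485.
Main diagonal: 82 + 130 + 103 + 61 + 109 = 485.
Anti-diagonal: 91 + 97 + 103 + 94 + 100 = 485.
All lines sum to 485.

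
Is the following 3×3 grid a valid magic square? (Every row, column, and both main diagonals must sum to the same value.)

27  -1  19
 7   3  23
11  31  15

No — row 2 sums to 33 but column 3 sums to 57.

Row 1: 27 + (-1) + 19 = 45.
Row 2: 7 + 3 + 23 = 33.
Row 3: 11 + 31 + 15 = 57.
Column 1: 27 + 7 + 11 = 45.
Column 2: -1 + 3 + 31 = 33.
Column 3: 19 + 23 + 15 = 57.
Main diagonal: 27 + 3 + 15 = 45.
Anti-diagonal: 19 + 3 + 11 = 33.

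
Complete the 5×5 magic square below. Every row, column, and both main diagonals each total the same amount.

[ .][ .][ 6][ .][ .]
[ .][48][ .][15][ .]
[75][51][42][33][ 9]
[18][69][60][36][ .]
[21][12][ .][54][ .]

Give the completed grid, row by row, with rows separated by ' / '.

39 30 6 72 63 / 57 48 24 15 66 / 75 51 42 33 9 / 18 69 60 36 27 / 21 12 78 54 45

Row 3 is already complete: 75 + 51 + 42 + 33 + 9 = 210, so that is the magic constant.
Row 4: 18 + 69 + 60 + 36 + ? = 210, so (4,5) = 27.
Column 2 must total 210; the given cells sum to 180, so (1,2) = 30.
The remaining cell in column 4 is (1,4) = 210 − 138 = 72.
The remaining cell in anti-diagonal is (1,5) = 210 − 147 = 63.
Using row 1: 30 + 6 + 72 + 63 + ? → (1,1) = 210 − 171 = 39.
The remaining cell in column 1 is (2,1) = 210 − 153 = 57.
Main diagonal must total 210; the given cells sum to 165, so (5,5) = 45.
The remaining cell in row 5 is (5,3) = 210 − 132 = 78.
Column 3 must total 210; the given cells sum to 186, so (2,3) = 24.
Column 5: 63 + 9 + 27 + 45 + ? = 210, so (2,5) = 66.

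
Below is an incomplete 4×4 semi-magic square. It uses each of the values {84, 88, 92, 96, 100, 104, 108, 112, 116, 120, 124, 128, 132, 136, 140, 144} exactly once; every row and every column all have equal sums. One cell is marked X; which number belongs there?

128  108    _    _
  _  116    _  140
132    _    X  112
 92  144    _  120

The 16 entries sum to 1824, so each line sums to 1824/4 = 456.
From row 4, 456 − (92 + 144 + 120) gives (4,3) = 100.
Column 1 needs 456; the known cells sum to 352, so (2,1) = 104.
From column 2, 456 − (108 + 116 + 144) gives (3,2) = 88.
Column 4 must total 456; the given cells sum to 372, so (1,4) = 84.
Row 1: 128 + 108 + 84 + ? = 456, so (1,3) = 136.
Row 2 needs 456; the known cells sum to 360, so (2,3) = 96.
The remaining cell in row 3 is (3,3) = 456 − 332 = 124.

124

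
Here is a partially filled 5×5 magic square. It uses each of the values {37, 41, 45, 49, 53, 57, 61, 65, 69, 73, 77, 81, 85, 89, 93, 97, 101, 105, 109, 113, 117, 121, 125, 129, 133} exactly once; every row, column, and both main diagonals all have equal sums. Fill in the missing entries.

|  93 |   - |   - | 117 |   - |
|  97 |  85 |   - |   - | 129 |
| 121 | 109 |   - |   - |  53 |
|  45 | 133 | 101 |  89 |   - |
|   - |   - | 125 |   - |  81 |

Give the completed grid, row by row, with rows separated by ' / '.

93 61 49 117 105 / 97 85 73 41 129 / 121 109 77 65 53 / 45 133 101 89 57 / 69 37 125 113 81

The 25 entries sum to 2125, so each line sums to 2125/5 = 425.
The remaining cell in row 4 is (4,5) = 425 − 368 = 57.
Column 1: 93 + 97 + 121 + 45 + ? = 425, so (5,1) = 69.
Column 5: 129 + 53 + 57 + 81 + ? = 425, so (1,5) = 105.
Using main diagonal: 93 + 85 + 89 + 81 + ? → (3,3) = 425 − 348 = 77.
Anti-diagonal: 105 + 77 + 133 + 69 + ? = 425, so (2,4) = 41.
Using row 2: 97 + 85 + 41 + 129 + ? → (2,3) = 425 − 352 = 73.
Row 3 needs 425; the known cells sum to 360, so (3,4) = 65.
Column 3: 73 + 77 + 101 + 125 + ? = 425, so (1,3) = 49.
Column 4 needs 425; the known cells sum to 312, so (5,4) = 113.
Row 1 must total 425; the given cells sum to 364, so (1,2) = 61.
Row 5 must total 425; the given cells sum to 388, so (5,2) = 37.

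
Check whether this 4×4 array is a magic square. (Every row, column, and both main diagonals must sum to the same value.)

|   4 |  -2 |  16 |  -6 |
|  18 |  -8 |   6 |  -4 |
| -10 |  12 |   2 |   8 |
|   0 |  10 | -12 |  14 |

Row 1: 4 + (-2) + 16 + (-6) = 12.
Row 2: 18 + (-8) + 6 + (-4) = 12.
Row 3: -10 + 12 + 2 + 8 = 12.
Row 4: 0 + 10 + (-12) + 14 = 12.
Column 1: 4 + 18 + (-10) + 0 = 12.
Column 2: -2 + (-8) + 12 + 10 = 12.
Column 3: 16 + 6 + 2 + (-12) = 12.
Column 4: -6 + (-4) + 8 + 14 = 12.
Main diagonal: 4 + (-8) + 2 + 14 = 12.
Anti-diagonal: -6 + 6 + 12 + 0 = 12.
All lines sum to 12.

Yes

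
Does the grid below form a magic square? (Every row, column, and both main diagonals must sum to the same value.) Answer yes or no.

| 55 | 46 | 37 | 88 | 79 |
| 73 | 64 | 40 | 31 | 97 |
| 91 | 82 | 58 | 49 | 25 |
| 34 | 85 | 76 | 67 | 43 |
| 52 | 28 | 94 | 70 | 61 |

Yes

Row 1: 55 + 46 + 37 + 88 + 79 = 305.
Row 2: 73 + 64 + 40 + 31 + 97 = 305.
Row 3: 91 + 82 + 58 + 49 + 25 = 305.
Row 4: 34 + 85 + 76 + 67 + 43 = 305.
Row 5: 52 + 28 + 94 + 70 + 61 = 305.
Column 1: 55 + 73 + 91 + 34 + 52 = 305.
Column 2: 46 + 64 + 82 + 85 + 28 = 305.
Column 3: 37 + 40 + 58 + 76 + 94 = 305.
Column 4: 88 + 31 + 49 + 67 + 70 = 305.
Column 5: 79 + 97 + 25 + 43 + 61 = 305.
Main diagonal: 55 + 64 + 58 + 67 + 61 = 305.
Anti-diagonal: 79 + 31 + 58 + 85 + 52 = 305.
All lines sum to 305.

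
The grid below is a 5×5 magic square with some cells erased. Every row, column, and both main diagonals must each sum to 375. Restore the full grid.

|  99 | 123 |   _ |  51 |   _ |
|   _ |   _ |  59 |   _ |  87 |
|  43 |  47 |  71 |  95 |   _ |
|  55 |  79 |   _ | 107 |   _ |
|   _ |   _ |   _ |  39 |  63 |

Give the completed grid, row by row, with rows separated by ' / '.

99 123 27 51 75 / 111 35 59 83 87 / 43 47 71 95 119 / 55 79 103 107 31 / 67 91 115 39 63

Row 3 needs 375; the known cells sum to 256, so (3,5) = 119.
Using column 4: 51 + 95 + 107 + 39 + ? → (2,4) = 375 − 292 = 83.
The remaining cell in main diagonal is (2,2) = 375 − 340 = 35.
Row 2 needs 375; the known cells sum to 264, so (2,1) = 111.
Column 1: 99 + 111 + 43 + 55 + ? = 375, so (5,1) = 67.
Using column 2: 123 + 35 + 47 + 79 + ? → (5,2) = 375 − 284 = 91.
From anti-diagonal, 375 − (83 + 71 + 79 + 67) gives (1,5) = 75.
Row 1: 99 + 123 + 51 + 75 + ? = 375, so (1,3) = 27.
Row 5 needs 375; the known cells sum to 260, so (5,3) = 115.
Column 3 needs 375; the known cells sum to 272, so (4,3) = 103.
Column 5: 75 + 87 + 119 + 63 + ? = 375, so (4,5) = 31.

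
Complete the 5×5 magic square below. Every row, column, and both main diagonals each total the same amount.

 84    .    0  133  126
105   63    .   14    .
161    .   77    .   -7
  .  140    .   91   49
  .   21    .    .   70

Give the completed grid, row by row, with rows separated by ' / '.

84 42 0 133 126 / 105 63 56 14 147 / 161 119 77 35 -7 / 7 140 98 91 49 / 28 21 154 112 70

Main diagonal is already complete: 84 + 63 + 77 + 91 + 70 = 385, so that is the magic constant.
Row 1 needs 385; the known cells sum to 343, so (1,2) = 42.
Using column 2: 42 + 63 + 140 + 21 + ? → (3,2) = 385 − 266 = 119.
Column 5 must total 385; the given cells sum to 238, so (2,5) = 147.
From anti-diagonal, 385 − (126 + 14 + 77 + 140) gives (5,1) = 28.
Row 2 needs 385; the known cells sum to 329, so (2,3) = 56.
Row 3: 161 + 119 + 77 + (-7) + ? = 385, so (3,4) = 35.
Using column 1: 84 + 105 + 161 + 28 + ? → (4,1) = 385 − 378 = 7.
The remaining cell in column 4 is (5,4) = 385 − 273 = 112.
From row 4, 385 − (7 + 140 + 91 + 49) gives (4,3) = 98.
Using row 5: 28 + 21 + 112 + 70 + ? → (5,3) = 385 − 231 = 154.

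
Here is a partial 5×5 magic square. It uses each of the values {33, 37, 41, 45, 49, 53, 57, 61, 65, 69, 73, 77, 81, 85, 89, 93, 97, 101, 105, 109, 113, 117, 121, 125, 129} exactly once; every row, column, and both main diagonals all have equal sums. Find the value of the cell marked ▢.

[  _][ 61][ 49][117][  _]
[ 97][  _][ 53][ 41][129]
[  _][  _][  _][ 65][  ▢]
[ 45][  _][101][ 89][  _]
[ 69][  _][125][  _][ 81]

The 25 entries sum to 2025, so each line sums to 2025/5 = 405.
The remaining cell in row 2 is (2,2) = 405 − 320 = 85.
Using column 3: 49 + 53 + 101 + 125 + ? → (3,3) = 405 − 328 = 77.
From column 4, 405 − (117 + 41 + 65 + 89) gives (5,4) = 93.
Using main diagonal: 85 + 77 + 89 + 81 + ? → (1,1) = 405 − 332 = 73.
From row 1, 405 − (73 + 61 + 49 + 117) gives (1,5) = 105.
Row 5 must total 405; the given cells sum to 368, so (5,2) = 37.
Using column 1: 73 + 97 + 45 + 69 + ? → (3,1) = 405 − 284 = 121.
Using anti-diagonal: 105 + 41 + 77 + 69 + ? → (4,2) = 405 − 292 = 113.
Row 4 needs 405; the known cells sum to 348, so (4,5) = 57.
The remaining cell in column 2 is (3,2) = 405 − 296 = 109.
Using column 5: 105 + 129 + 57 + 81 + ? → (3,5) = 405 − 372 = 33.

33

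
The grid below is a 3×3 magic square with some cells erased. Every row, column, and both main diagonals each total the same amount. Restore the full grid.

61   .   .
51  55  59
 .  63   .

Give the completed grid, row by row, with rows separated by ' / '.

61 47 57 / 51 55 59 / 53 63 49

Row 2 is already complete: 51 + 55 + 59 = 165, so that is the magic constant.
From column 1, 165 − (61 + 51) gives (3,1) = 53.
Using column 2: 55 + 63 + ? → (1,2) = 165 − 118 = 47.
From main diagonal, 165 − (61 + 55) gives (3,3) = 49.
From anti-diagonal, 165 − (55 + 53) gives (1,3) = 57.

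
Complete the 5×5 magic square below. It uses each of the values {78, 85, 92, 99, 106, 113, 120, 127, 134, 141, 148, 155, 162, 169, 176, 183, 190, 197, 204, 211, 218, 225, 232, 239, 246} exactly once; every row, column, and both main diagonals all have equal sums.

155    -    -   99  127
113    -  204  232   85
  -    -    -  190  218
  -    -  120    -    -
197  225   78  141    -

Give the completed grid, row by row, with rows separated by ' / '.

The 25 entries sum to 4050, so each line sums to 4050/5 = 810.
The remaining cell in row 2 is (2,2) = 810 − 634 = 176.
Row 5: 197 + 225 + 78 + 141 + ? = 810, so (5,5) = 169.
Using column 4: 99 + 232 + 190 + 141 + ? → (4,4) = 810 − 662 = 148.
Column 5 needs 810; the known cells sum to 599, so (4,5) = 211.
Main diagonal must total 810; the given cells sum to 648, so (3,3) = 162.
Anti-diagonal: 127 + 232 + 162 + 197 + ? = 810, so (4,2) = 92.
Row 4: 92 + 120 + 148 + 211 + ? = 810, so (4,1) = 239.
From column 1, 810 − (155 + 113 + 239 + 197) gives (3,1) = 106.
Column 3 must total 810; the given cells sum to 564, so (1,3) = 246.
Row 1 must total 810; the given cells sum to 627, so (1,2) = 183.
From row 3, 810 − (106 + 162 + 190 + 218) gives (3,2) = 134.

155 183 246 99 127 / 113 176 204 232 85 / 106 134 162 190 218 / 239 92 120 148 211 / 197 225 78 141 169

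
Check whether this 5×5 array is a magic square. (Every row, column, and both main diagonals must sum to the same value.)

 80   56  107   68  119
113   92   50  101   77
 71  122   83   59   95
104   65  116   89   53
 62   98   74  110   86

No — column 3 sums to 430 but row 4 sums to 427.

Row 1: 80 + 56 + 107 + 68 + 119 = 430.
Row 2: 113 + 92 + 50 + 101 + 77 = 433.
Row 3: 71 + 122 + 83 + 59 + 95 = 430.
Row 4: 104 + 65 + 116 + 89 + 53 = 427.
Row 5: 62 + 98 + 74 + 110 + 86 = 430.
Column 1: 80 + 113 + 71 + 104 + 62 = 430.
Column 2: 56 + 92 + 122 + 65 + 98 = 433.
Column 3: 107 + 50 + 83 + 116 + 74 = 430.
Column 4: 68 + 101 + 59 + 89 + 110 = 427.
Column 5: 119 + 77 + 95 + 53 + 86 = 430.
Main diagonal: 80 + 92 + 83 + 89 + 86 = 430.
Anti-diagonal: 119 + 101 + 83 + 65 + 62 = 430.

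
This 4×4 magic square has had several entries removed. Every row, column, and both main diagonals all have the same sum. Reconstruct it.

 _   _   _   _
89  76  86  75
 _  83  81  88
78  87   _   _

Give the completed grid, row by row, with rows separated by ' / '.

85 80 82 79 / 89 76 86 75 / 74 83 81 88 / 78 87 77 84

Row 2 is already complete: 89 + 76 + 86 + 75 = 326, so that is the magic constant.
From row 3, 326 − (83 + 81 + 88) gives (3,1) = 74.
From column 1, 326 − (89 + 74 + 78) gives (1,1) = 85.
Using column 2: 76 + 83 + 87 + ? → (1,2) = 326 − 246 = 80.
Using main diagonal: 85 + 76 + 81 + ? → (4,4) = 326 − 242 = 84.
Using anti-diagonal: 86 + 83 + 78 + ? → (1,4) = 326 − 247 = 79.
The remaining cell in row 1 is (1,3) = 326 − 244 = 82.
The remaining cell in row 4 is (4,3) = 326 − 249 = 77.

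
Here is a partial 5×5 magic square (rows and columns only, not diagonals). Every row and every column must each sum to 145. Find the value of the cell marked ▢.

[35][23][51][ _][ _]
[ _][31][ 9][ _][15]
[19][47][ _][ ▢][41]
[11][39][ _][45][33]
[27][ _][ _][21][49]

13

Row 4: 11 + 39 + 45 + 33 + ? = 145, so (4,3) = 17.
Column 1: 35 + 19 + 11 + 27 + ? = 145, so (2,1) = 53.
From column 2, 145 − (23 + 31 + 47 + 39) gives (5,2) = 5.
The remaining cell in column 5 is (1,5) = 145 − 138 = 7.
The remaining cell in row 1 is (1,4) = 145 − 116 = 29.
Using row 2: 53 + 31 + 9 + 15 + ? → (2,4) = 145 − 108 = 37.
Row 5: 27 + 5 + 21 + 49 + ? = 145, so (5,3) = 43.
Column 3 needs 145; the known cells sum to 120, so (3,3) = 25.
The remaining cell in column 4 is (3,4) = 145 − 132 = 13.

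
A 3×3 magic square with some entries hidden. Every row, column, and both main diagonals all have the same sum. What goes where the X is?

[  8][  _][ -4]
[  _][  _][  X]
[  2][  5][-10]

Row 3 is complete and sums to -3; that is the magic constant.
The remaining cell in row 1 is (1,2) = -3 − 4 = -7.
Column 1 needs -3; the known cells sum to 10, so (2,1) = -13.
From column 2, -3 − (-7 + 5) gives (2,2) = -1.
The remaining cell in column 3 is (2,3) = -3 − (-14) = 11.

11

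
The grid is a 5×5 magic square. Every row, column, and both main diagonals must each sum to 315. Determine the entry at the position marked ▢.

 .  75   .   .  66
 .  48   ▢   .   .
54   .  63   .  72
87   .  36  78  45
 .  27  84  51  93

90

Row 4 needs 315; the known cells sum to 246, so (4,2) = 69.
Row 5 needs 315; the known cells sum to 255, so (5,1) = 60.
Using column 2: 75 + 48 + 69 + 27 + ? → (3,2) = 315 − 219 = 96.
Column 5 must total 315; the given cells sum to 276, so (2,5) = 39.
Using main diagonal: 48 + 63 + 78 + 93 + ? → (1,1) = 315 − 282 = 33.
Anti-diagonal must total 315; the given cells sum to 258, so (2,4) = 57.
Using row 3: 54 + 96 + 63 + 72 + ? → (3,4) = 315 − 285 = 30.
The remaining cell in column 1 is (2,1) = 315 − 234 = 81.
The remaining cell in column 4 is (1,4) = 315 − 216 = 99.
Row 1 needs 315; the known cells sum to 273, so (1,3) = 42.
Row 2 needs 315; the known cells sum to 225, so (2,3) = 90.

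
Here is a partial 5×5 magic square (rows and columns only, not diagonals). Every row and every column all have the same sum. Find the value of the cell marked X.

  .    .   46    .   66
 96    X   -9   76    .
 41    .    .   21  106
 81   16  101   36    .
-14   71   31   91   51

56

Row 5 is complete and sums to 230; that is the magic constant.
Row 4 needs 230; the known cells sum to 234, so (4,5) = -4.
Column 1 needs 230; the known cells sum to 204, so (1,1) = 26.
Using column 3: 46 + (-9) + 101 + 31 + ? → (3,3) = 230 − 169 = 61.
Column 4 needs 230; the known cells sum to 224, so (1,4) = 6.
Column 5: 66 + 106 + (-4) + 51 + ? = 230, so (2,5) = 11.
Row 1: 26 + 46 + 6 + 66 + ? = 230, so (1,2) = 86.
Row 2 must total 230; the given cells sum to 174, so (2,2) = 56.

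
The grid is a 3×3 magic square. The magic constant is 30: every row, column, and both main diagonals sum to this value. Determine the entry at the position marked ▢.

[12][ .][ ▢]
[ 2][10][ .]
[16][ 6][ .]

Row 2: 2 + 10 + ? = 30, so (2,3) = 18.
Row 3 needs 30; the known cells sum to 22, so (3,3) = 8.
Column 2 needs 30; the known cells sum to 16, so (1,2) = 14.
Column 3: 18 + 8 + ? = 30, so (1,3) = 4.

4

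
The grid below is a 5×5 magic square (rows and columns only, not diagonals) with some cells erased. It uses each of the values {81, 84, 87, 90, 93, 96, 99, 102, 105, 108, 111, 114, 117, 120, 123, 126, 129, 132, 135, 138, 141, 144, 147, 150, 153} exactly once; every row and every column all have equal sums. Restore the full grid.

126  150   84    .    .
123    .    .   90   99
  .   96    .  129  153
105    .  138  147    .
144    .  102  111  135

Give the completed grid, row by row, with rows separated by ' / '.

126 150 84 108 117 / 123 132 141 90 99 / 87 96 120 129 153 / 105 114 138 147 81 / 144 93 102 111 135

The 25 entries sum to 2925, so each line sums to 2925/5 = 585.
Using row 5: 144 + 102 + 111 + 135 + ? → (5,2) = 585 − 492 = 93.
Column 1 needs 585; the known cells sum to 498, so (3,1) = 87.
Using column 4: 90 + 129 + 147 + 111 + ? → (1,4) = 585 − 477 = 108.
The remaining cell in row 1 is (1,5) = 585 − 468 = 117.
Row 3: 87 + 96 + 129 + 153 + ? = 585, so (3,3) = 120.
Column 3 must total 585; the given cells sum to 444, so (2,3) = 141.
Column 5 must total 585; the given cells sum to 504, so (4,5) = 81.
Using row 2: 123 + 141 + 90 + 99 + ? → (2,2) = 585 − 453 = 132.
From row 4, 585 − (105 + 138 + 147 + 81) gives (4,2) = 114.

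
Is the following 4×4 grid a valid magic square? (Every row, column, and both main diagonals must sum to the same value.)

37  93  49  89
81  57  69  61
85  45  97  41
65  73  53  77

Yes

Row 1: 37 + 93 + 49 + 89 = 268.
Row 2: 81 + 57 + 69 + 61 = 268.
Row 3: 85 + 45 + 97 + 41 = 268.
Row 4: 65 + 73 + 53 + 77 = 268.
Column 1: 37 + 81 + 85 + 65 = 268.
Column 2: 93 + 57 + 45 + 73 = 268.
Column 3: 49 + 69 + 97 + 53 = 268.
Column 4: 89 + 61 + 41 + 77 = 268.
Main diagonal: 37 + 57 + 97 + 77 = 268.
Anti-diagonal: 89 + 69 + 45 + 65 = 268.
All lines sum to 268.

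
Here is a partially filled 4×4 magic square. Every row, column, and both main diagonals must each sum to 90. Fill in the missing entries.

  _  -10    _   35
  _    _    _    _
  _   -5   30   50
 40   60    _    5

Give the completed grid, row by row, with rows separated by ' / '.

From row 3, 90 − (-5 + 30 + 50) gives (3,1) = 15.
Row 4: 40 + 60 + 5 + ? = 90, so (4,3) = -15.
Column 2 must total 90; the given cells sum to 45, so (2,2) = 45.
Column 4 needs 90; the known cells sum to 90, so (2,4) = 0.
The remaining cell in main diagonal is (1,1) = 90 − 80 = 10.
Anti-diagonal needs 90; the known cells sum to 70, so (2,3) = 20.
Row 1: 10 + (-10) + 35 + ? = 90, so (1,3) = 55.
The remaining cell in row 2 is (2,1) = 90 − 65 = 25.

10 -10 55 35 / 25 45 20 0 / 15 -5 30 50 / 40 60 -15 5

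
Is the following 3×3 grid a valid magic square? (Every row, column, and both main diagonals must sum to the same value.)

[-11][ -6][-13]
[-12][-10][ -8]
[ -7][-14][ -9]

Row 1: -11 + (-6) + (-13) = -30.
Row 2: -12 + (-10) + (-8) = -30.
Row 3: -7 + (-14) + (-9) = -30.
Column 1: -11 + (-12) + (-7) = -30.
Column 2: -6 + (-10) + (-14) = -30.
Column 3: -13 + (-8) + (-9) = -30.
Main diagonal: -11 + (-10) + (-9) = -30.
Anti-diagonal: -13 + (-10) + (-7) = -30.
All lines sum to -30.

Yes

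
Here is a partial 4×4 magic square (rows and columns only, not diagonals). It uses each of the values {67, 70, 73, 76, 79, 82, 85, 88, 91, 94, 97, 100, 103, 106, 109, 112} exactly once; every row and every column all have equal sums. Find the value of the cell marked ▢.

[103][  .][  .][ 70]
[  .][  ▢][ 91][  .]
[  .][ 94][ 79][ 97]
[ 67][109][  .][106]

The 16 entries sum to 1432, so each line sums to 1432/4 = 358.
Using row 3: 94 + 79 + 97 + ? → (3,1) = 358 − 270 = 88.
The remaining cell in row 4 is (4,3) = 358 − 282 = 76.
Column 1 must total 358; the given cells sum to 258, so (2,1) = 100.
Using column 3: 91 + 79 + 76 + ? → (1,3) = 358 − 246 = 112.
Column 4 needs 358; the known cells sum to 273, so (2,4) = 85.
Row 1 needs 358; the known cells sum to 285, so (1,2) = 73.
Using row 2: 100 + 91 + 85 + ? → (2,2) = 358 − 276 = 82.

82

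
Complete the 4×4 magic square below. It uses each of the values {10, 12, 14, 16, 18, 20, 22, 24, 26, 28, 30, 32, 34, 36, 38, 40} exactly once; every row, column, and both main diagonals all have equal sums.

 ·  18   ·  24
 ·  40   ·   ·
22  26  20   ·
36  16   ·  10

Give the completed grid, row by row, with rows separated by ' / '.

The 16 entries sum to 400, so each line sums to 400/4 = 100.
Row 3 needs 100; the known cells sum to 68, so (3,4) = 32.
From row 4, 100 − (36 + 16 + 10) gives (4,3) = 38.
The remaining cell in column 4 is (2,4) = 100 − 66 = 34.
Using main diagonal: 40 + 20 + 10 + ? → (1,1) = 100 − 70 = 30.
From anti-diagonal, 100 − (24 + 26 + 36) gives (2,3) = 14.
Row 1 needs 100; the known cells sum to 72, so (1,3) = 28.
Using row 2: 40 + 14 + 34 + ? → (2,1) = 100 − 88 = 12.

30 18 28 24 / 12 40 14 34 / 22 26 20 32 / 36 16 38 10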